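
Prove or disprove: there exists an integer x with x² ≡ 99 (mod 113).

x = 41

Take x = 41. Then 41² = 1681 = 14·113 + 99, so 41² ≡ 99 (mod 113).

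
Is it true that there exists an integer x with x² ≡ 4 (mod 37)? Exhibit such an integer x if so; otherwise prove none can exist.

Take x = 2. Then 2² = 4, and since 0 ≤ 4 < 37 this is already reduced: 2² ≡ 4 (mod 37).

x = 2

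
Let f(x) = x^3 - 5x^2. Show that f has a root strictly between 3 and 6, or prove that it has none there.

f(3) = -18 and f(6) = 36, which have opposite signs.
Since f is a polynomial it is continuous on [3, 6].
By the Intermediate Value Theorem, f takes the value 0 somewhere in the open interval.

Such a root exists.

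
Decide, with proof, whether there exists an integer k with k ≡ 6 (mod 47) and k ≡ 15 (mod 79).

Since 47 and 79 share no common factor, CRT says the pair of congruences has a solution (unique mod 3713).
Write k = 6 + 47t and require 6 + 47t ≡ 15 (mod 79), i.e. 47t ≡ 9 (mod 79).
Since 47·37 = 1739 = 22·79 + 1, the inverse of 47 mod 79 is 37.
Multiplying by 37: t ≡ 37·9 = 333 ≡ 17 (mod 79).
With t = 17: k = 6 + 47·17 = 805.
Check: 805 mod 47 = 6, 805 mod 79 = 15. ✓

k = 805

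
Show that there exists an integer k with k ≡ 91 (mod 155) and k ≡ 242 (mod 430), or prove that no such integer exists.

No, no such integer exists.

Both moduli are multiples of 5 = gcd(155, 430), so any solution would satisfy k ≡ 91 and k ≡ 242 modulo 5 simultaneously.
These are incompatible: 91 − 242 = -151 is not divisible by 5.
Hence the system has no solution.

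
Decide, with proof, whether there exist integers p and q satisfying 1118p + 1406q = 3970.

Since gcd(1118, 1406) = 2 and 3970 = 2·1985, Bézout's identity guarantees a solution.
Dividing through by 2 reduces the equation to 559p + 703q = 1985.
Euclidean algorithm: 703 = 1·559 + 144, 559 = 3·144 + 127, 144 = 1·127 + 17, 127 = 7·17 + 8, 17 = 2·8 + 1, 8 = 8·1 + 0.
Working back up the chain: 1 = 17 − 2·8 = 17 − 2·(127 − 7·17) = −2·127 + 15·17 = −2·127 + 15·(144 − 1·127) = 15·144 − 17·127 = 15·144 − 17·(559 − 3·144) = −17·559 + 66·144 = −17·559 + 66·(703 − 1·559) = 66·703 − 83·559. So 559·(-83) + 703·66 = 1.
Multiplying through by 1985: p = (-83)·1985 = -164755, q = 66·1985 = 131010 is a solution.
Adding 235·703 to p and subtracting 235·559 from q gives the tidier solution (450, -355).
Check: 1118·450 + 1406·(-355) = 503100 − 499130 = 3970. ✓

p = 450, q = -355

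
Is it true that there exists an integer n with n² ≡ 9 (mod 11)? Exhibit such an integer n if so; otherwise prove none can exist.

n = 8 works: 8² = 64, and 64 − 9 = 55 = 5·11.

n = 8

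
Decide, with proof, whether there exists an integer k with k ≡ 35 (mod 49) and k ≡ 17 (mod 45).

k = 917

Since 49 and 45 share no common factor, CRT says the pair of congruences has a solution (unique mod 2205).
Write k = 35 + 49t and require 35 + 49t ≡ 17 (mod 45), i.e. 49t ≡ 27 (mod 45).
49 ≡ 4 (mod 45), so this reads 4t ≡ 27 (mod 45). To invert 4 modulo 45: 45 = 11·4 + 1, 4 = 4·1 + 0, and unwinding, 1 = 45 − 11·4. Thus 4⁻¹ ≡ -11 ≡ 34 (mod 45).
Therefore t ≡ 34·27 = 918 ≡ 18 (mod 45).
With t = 18: k = 35 + 49·18 = 917.
Verify: 917 = 18·49 + 35 and 917 = 20·45 + 17. ✓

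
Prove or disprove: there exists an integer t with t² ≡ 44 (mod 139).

t = 34 works: 34² = 1156, and 1156 − 44 = 1112 = 8·139.

t = 34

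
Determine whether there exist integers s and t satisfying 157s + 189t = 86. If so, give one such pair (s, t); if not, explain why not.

s = 80, t = -66

157 and 189 are coprime, so 157s + 189t ranges over all of ℤ.
Run the Euclidean algorithm on 189 and 157: 189 = 1·157 + 32, 157 = 4·32 + 29, 32 = 1·29 + 3, 29 = 9·3 + 2, 3 = 1·2 + 1, 2 = 2·1 + 0.
Back-substituting, 1 = 3 − 1·2 = 3 − (29 − 9·3) = −29 + 10·3 = −29 + 10·(32 − 1·29) = 10·32 − 11·29 = 10·32 − 11·(157 − 4·32) = −11·157 + 54·32 = −11·157 + 54·(189 − 1·157) = 54·189 − 65·157; that is, 157·(-65) + 189·54 = 1.
Times 86: 157·(-5590) + 189·4644 = 86, so (-5590, 4644) solves it.
The general solution is s = -5590 + 189k, t = 4644 − 157k; taking k = 30 gives the smaller pair s = 80, t = -66.
Indeed 157·80 + 189·(-66) = 12560 − 12474 = 86.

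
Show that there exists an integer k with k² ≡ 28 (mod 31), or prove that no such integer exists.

k = 20

Take k = 20. Then 20² = 400 = 12·31 + 28, so 20² ≡ 28 (mod 31).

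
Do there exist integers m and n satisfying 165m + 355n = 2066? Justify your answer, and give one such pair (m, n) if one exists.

No, no such integers exist.

Both 165 and 355 are divisible by gcd(165, 355) = 5, hence so is any combination 165m + 355n.
But 2066 is not a multiple of 5 (it leaves remainder 1).
So the equation is unsolvable over ℤ.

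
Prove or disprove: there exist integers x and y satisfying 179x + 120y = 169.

Since gcd(179, 120) = 1, every integer is an integer combination of 179 and 120.
Euclidean algorithm: 179 = 1·120 + 59, 120 = 2·59 + 2, 59 = 29·2 + 1, 2 = 2·1 + 0.
Back-substituting, 1 = 59 − 29·2 = 59 − 29·(120 − 2·59) = −29·120 + 59·59 = −29·120 + 59·(179 − 1·120) = 59·179 − 88·120; that is, 179·59 + 120·(-88) = 1.
Times 169: 179·9971 + 120·(-14872) = 169, so (9971, -14872) solves it.
Subtracting 83·120 from x and adding 83·179 to y gives the tidier solution (11, -15).
Indeed 179·11 + 120·(-15) = 1969 − 1800 = 169.

x = 11, y = -15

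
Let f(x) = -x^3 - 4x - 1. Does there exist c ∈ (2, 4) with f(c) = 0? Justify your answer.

Evaluate at the endpoints: f(2) = -17, f(4) = -81 — same sign (negative).
f'(x) = -3x^2 - 4 has discriminant 0² − 4·(-3)·(-4) = -48 < 0, so f' has no real roots and is negative for every real x.
Hence f is strictly decreasing on ℝ, and in particular on [2, 4]. A strictly monotone function with same-sign endpoint values stays negative on the whole interval, so f has no zero in (2, 4).

No.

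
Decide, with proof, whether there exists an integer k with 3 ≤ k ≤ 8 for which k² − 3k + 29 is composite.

At k = 8: 8² − 3·8 + 29 = 69 = 3·23, which is composite.

k = 8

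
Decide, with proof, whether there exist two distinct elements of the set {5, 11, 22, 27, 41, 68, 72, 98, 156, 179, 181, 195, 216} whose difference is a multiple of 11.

5 mod 11 = 5 and 27 mod 11 = 5, so 27 − 5 = 22 = 2·11.

The pair (5, 27) works.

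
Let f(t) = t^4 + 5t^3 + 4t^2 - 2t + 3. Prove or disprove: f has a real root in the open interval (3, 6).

No.

The endpoint values f(3) = 249 and f(6) = 2511 are both positive. Claim: f(t) > 0 for every t in (3, 6).
Substitute t = 3 + u, where 0 < u < 3 on the interval. Expanding, f(3 + u) = u^4 + 17u^3 + 103u^2 + 265u + 249.
All 5 nonzero coefficients of this polynomial in u are positive; hence for u > 0 the value is a sum of positive terms (the constant 249 among them).
Therefore f(t) > 0 throughout (3, 6), and f has no zero there.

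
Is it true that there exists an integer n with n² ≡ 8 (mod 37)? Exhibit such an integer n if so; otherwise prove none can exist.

Apply Euler's criterion with the prime 37: 8 is a quadratic residue iff 8^18 ≡ 1 (mod 37), and a non-residue iff it is ≡ −1.
Squaring successively (mod 37): 8^2 = 64 ≡ 27; 8^4 ≡ 27² = 729 ≡ 26; 8^8 ≡ 26² = 676 ≡ 10; 8^16 ≡ 10² = 100 ≡ 26.
Since 18 = 16 + 2, 8^18 ≡ 26 · 27; multiplying out mod 37: 26·27 = 702 ≡ 36. Thus 8^18 ≡ 36 ≡ −1 (mod 37).
The value −1 means 8 is a non-residue modulo 37, so n² ≡ 8 (mod 37) is impossible.

There is no such integer.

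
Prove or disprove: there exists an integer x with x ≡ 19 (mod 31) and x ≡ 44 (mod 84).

Since 31 and 84 share no common factor, CRT says the pair of congruences has a solution (unique mod 2604).
Write x = 19 + 31t and require 19 + 31t ≡ 44 (mod 84), i.e. 31t ≡ 25 (mod 84).
Invert 31 mod 84 by the Euclidean algorithm: 84 = 2·31 + 22, 31 = 1·22 + 9, 22 = 2·9 + 4, 9 = 2·4 + 1, 4 = 4·1 + 0; back-substituting, 1 = 9 − 2·4 = 9 − 2·(22 − 2·9) = −2·22 + 5·9 = −2·22 + 5·(31 − 1·22) = 5·31 − 7·22 = 5·31 − 7·(84 − 2·31) = −7·84 + 19·31. Hence 31·19 ≡ 1, so 31⁻¹ ≡ 19 (mod 84).
Therefore t ≡ 19·25 = 475 ≡ 55 (mod 84).
Taking t = 55 gives x = 19 + 31·55 = 1724.
Verify: 1724 = 55·31 + 19 and 1724 = 20·84 + 44. ✓

x = 1724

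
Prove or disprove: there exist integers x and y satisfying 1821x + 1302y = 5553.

Every value of 1821x + 1302y is a multiple of gcd(1821, 1302) = 3; since 3 ∣ 5553, solutions exist.
Dividing through by 3 reduces the equation to 607x + 434y = 1851.
Dividing repeatedly: 607 = 1·434 + 173, 434 = 2·173 + 88, 173 = 1·88 + 85, 88 = 1·85 + 3, 85 = 28·3 + 1, 3 = 3·1 + 0.
Back-substituting, 1 = 85 − 28·3 = 85 − 28·(88 − 1·85) = −28·88 + 29·85 = −28·88 + 29·(173 − 1·88) = 29·173 − 57·88 = 29·173 − 57·(434 − 2·173) = −57·434 + 143·173 = −57·434 + 143·(607 − 1·434) = 143·607 − 200·434; that is, 607·143 + 434·(-200) = 1.
Scaling by 1851 gives the particular solution (x, y) = (264693, -370200).
The general solution is x = 264693 + 434k, y = -370200 − 607k; taking k = -609 gives the smaller pair x = 387, y = -537.
Check: 1821·387 + 1302·(-537) = 704727 − 699174 = 5553. ✓

x = 387, y = -537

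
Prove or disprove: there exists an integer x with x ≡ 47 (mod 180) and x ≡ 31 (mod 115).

gcd(180, 115) = 5. If x ≡ 47 (mod 180) and x ≡ 31 (mod 115), then x ≡ 47 (mod 5) and x ≡ 31 (mod 5).
These are incompatible: 47 − 31 = 16 is not divisible by 5.
So no integer satisfies both congruences.

There is no such integer.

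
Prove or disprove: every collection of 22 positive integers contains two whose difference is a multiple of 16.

Yes.

Each integer lies in one of the 16 residue classes modulo 16.
Placing 22 integers into 16 classes, some class receives at least two — say a and b.
Their difference a − b is then a multiple of 16.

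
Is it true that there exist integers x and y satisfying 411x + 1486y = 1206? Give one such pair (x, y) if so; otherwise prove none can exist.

x = 1272, y = -351

Since gcd(411, 1486) = 1, every integer is an integer combination of 411 and 1486.
Euclidean algorithm: 1486 = 3·411 + 253, 411 = 1·253 + 158, 253 = 1·158 + 95, 158 = 1·95 + 63, 95 = 1·63 + 32, 63 = 1·32 + 31, 32 = 1·31 + 1, 31 = 31·1 + 0.
Working back up the chain: 1 = 32 − 1·31 = 32 − (63 − 1·32) = −63 + 2·32 = −63 + 2·(95 − 1·63) = 2·95 − 3·63 = 2·95 − 3·(158 − 1·95) = −3·158 + 5·95 = −3·158 + 5·(253 − 1·158) = 5·253 − 8·158 = 5·253 − 8·(411 − 1·253) = −8·411 + 13·253 = −8·411 + 13·(1486 − 3·411) = 13·1486 − 47·411. So 411·(-47) + 1486·13 = 1.
Multiplying through by 1206: x = (-47)·1206 = -56682, y = 13·1206 = 15678 is a solution.
Shifting by a multiple of (1486, −411) keeps it a solution: x = -56682 + 39·1486 = 1272, y = 15678 − 39·411 = -351.
Indeed 411·1272 + 1486·(-351) = 522792 − 521586 = 1206.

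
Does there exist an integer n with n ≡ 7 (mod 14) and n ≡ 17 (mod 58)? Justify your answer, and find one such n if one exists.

n = 133

Here gcd(14, 58) = 2, and both 7 and 17 leave remainder 1 mod 2, so the system is consistent.
Write n = 7 + 14t. Then 14t ≡ 17 − 7 ≡ 10 (mod 58); dividing through by 2 gives 7t ≡ 5 (mod 29).
Invert 7 mod 29 by the Euclidean algorithm: 29 = 4·7 + 1, 7 = 7·1 + 0; back-substituting, 1 = 29 − 4·7. Hence 7·(-4) ≡ 1, so 7⁻¹ ≡ -4 ≡ 25 (mod 29).
Multiplying by 25: t ≡ 25·5 = 125 ≡ 9 (mod 29).
Then n = 7 + 14·9 = 133.
Indeed 133 ≡ 7 (mod 14) and 133 ≡ 17 (mod 58).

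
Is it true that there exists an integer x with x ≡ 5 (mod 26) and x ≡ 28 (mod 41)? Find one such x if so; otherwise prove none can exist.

Since 26 and 41 share no common factor, CRT says the pair of congruences has a solution (unique mod 1066).
Any solution of the first congruence is x = 5 + 26t; substituting into the second, 26t ≡ 28 − 5 ≡ 23 (mod 41).
Since 26·30 = 780 = 19·41 + 1, the inverse of 26 mod 41 is 30.
Therefore t ≡ 30·23 = 690 ≡ 34 (mod 41).
With t = 34: x = 5 + 26·34 = 889.
Indeed 889 ≡ 5 (mod 26) and 889 ≡ 28 (mod 41).

x = 889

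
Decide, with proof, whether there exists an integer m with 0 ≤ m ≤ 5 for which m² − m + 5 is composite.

m = 5

At m = 5: 5² − 5 + 5 = 25 = 5·5, which is composite.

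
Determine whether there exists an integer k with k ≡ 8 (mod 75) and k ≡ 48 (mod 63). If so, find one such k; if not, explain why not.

No such integer exists.

Reduce both congruences modulo 3, which divides 75 and 63: they say k ≡ 8 (mod 3) and k ≡ 48 (mod 3).
But 8 mod 3 = 2 while 48 mod 3 = 0, a contradiction.
Hence the system has no solution.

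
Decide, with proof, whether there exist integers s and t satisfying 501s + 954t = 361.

No, no such integers exist.

Any value of 501s + 954t is a multiple of gcd(501, 954) = 3.
However 361 leaves remainder 1 on division by 3.
Hence no integers s, t satisfy the equation.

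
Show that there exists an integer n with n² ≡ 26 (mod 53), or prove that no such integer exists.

53 is prime, so by Euler's criterion 26 is a square mod 53 iff 26^((53−1)/2) = 26^26 ≡ 1 (mod 53).
Squaring successively (mod 53): 26^2 = 676 ≡ 40; 26^4 ≡ 40² = 1600 ≡ 10; 26^8 ≡ 10² = 100 ≡ 47; 26^16 ≡ 47² = 2209 ≡ 36.
Since 26 = 16 + 8 + 2, 26^26 ≡ 36 · 47 · 40; multiplying out mod 53: 36·47 = 1692 ≡ 49, then 49·40 = 1960 ≡ 52. Thus 26^26 ≡ 52 ≡ −1 (mod 53).
By Euler's criterion 26 is a quadratic non-residue mod 53: no n satisfies n² ≡ 26 (mod 53).

No, no such integer exists.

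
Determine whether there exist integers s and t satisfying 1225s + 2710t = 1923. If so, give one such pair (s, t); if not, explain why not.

There are no such integers.

Any value of 1225s + 2710t is a multiple of gcd(1225, 2710) = 5.
However 1923 leaves remainder 3 on division by 5.
So the equation is unsolvable over ℤ.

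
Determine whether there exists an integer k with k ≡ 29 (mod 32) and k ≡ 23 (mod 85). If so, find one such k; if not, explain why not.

The moduli 32 and 85 are coprime, so by the Chinese Remainder Theorem a unique solution modulo 2720 exists.
Any solution of the first congruence is k = 29 + 32t; substituting into the second, 32t ≡ 23 − 29 ≡ 79 (mod 85).
Invert 32 mod 85 by the Euclidean algorithm: 85 = 2·32 + 21, 32 = 1·21 + 11, 21 = 1·11 + 10, 11 = 1·10 + 1, 10 = 10·1 + 0; back-substituting, 1 = 11 − 1·10 = 11 − (21 − 1·11) = −21 + 2·11 = −21 + 2·(32 − 1·21) = 2·32 − 3·21 = 2·32 − 3·(85 − 2·32) = −3·85 + 8·32. Hence 32·8 ≡ 1, so 32⁻¹ ≡ 8 (mod 85).
Therefore t ≡ 8·79 = 632 ≡ 37 (mod 85).
With t = 37: k = 29 + 32·37 = 1213.
Verify: 1213 = 37·32 + 29 and 1213 = 14·85 + 23. ✓

k = 1213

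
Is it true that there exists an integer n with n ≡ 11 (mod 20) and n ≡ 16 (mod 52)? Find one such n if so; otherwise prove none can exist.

There is no such integer.

gcd(20, 52) = 4. If n ≡ 11 (mod 20) and n ≡ 16 (mod 52), then n ≡ 11 (mod 4) and n ≡ 16 (mod 4).
These are incompatible: 11 − 16 = -5 is not divisible by 4.
Therefore no such n exists.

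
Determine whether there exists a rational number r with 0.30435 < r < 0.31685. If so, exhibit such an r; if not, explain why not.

Scale by 13: the interval becomes (3.95655, 4.11905), which contains the integer 4.
So r = 4/13 works: it is a ratio of integers, and dividing 13·0.30435 < 4 < 13·0.31685 through by 13 gives 0.30435 < 4/13 < 0.31685.

r = 4/13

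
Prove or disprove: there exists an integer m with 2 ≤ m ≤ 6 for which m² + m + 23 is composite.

m = 3

At m = 3: 3² + 3 + 23 = 35 = 5·7, which is composite.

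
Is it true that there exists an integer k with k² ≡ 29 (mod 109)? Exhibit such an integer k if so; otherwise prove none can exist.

k = 62

k = 62 works: 62² = 3844, and 3844 − 29 = 3815 = 35·109.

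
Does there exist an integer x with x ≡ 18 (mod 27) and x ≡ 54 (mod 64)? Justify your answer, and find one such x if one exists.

The moduli 27 and 64 are coprime, so by the Chinese Remainder Theorem a unique solution modulo 1728 exists.
Write x = 18 + 27t and require 18 + 27t ≡ 54 (mod 64), i.e. 27t ≡ 36 (mod 64).
Since 27·19 = 513 = 8·64 + 1, the inverse of 27 mod 64 is 19.
Multiplying by 19: t ≡ 19·36 = 684 ≡ 44 (mod 64).
Taking t = 44 gives x = 18 + 27·44 = 1206.
Indeed 1206 ≡ 18 (mod 27) and 1206 ≡ 54 (mod 64).

x = 1206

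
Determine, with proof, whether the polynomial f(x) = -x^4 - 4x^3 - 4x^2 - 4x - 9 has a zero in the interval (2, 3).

f(2) = -81 and f(3) = -246, both negative, so a sign-change argument is unavailable; we show f keeps this sign on the whole interval.
Substitute x = 2 + u, where 0 < u < 1 on the interval. Expanding, f(2 + u) = -u^4 - 12u^3 - 52u^2 - 100u - 81.
The nonzero coefficients here are all negative, so for u > 0 every term is negative (or zero), and the constant term -81 is strictly negative.
Therefore f(x) < 0 throughout (2, 3), and f has no zero there.

f has no root in that interval.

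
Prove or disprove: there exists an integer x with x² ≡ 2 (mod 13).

Since (13 − x)² ≡ x² (mod 13), it suffices to square x = 0, 1, …, 6: the residues are 0, 1, 4, 9, 3, 12, 10.
So the quadratic residues mod 13 are {0, 1, 3, 4, 9, 10, 12}, and 2 is not among them.
Therefore x² ≡ 2 (mod 13) has no solution.

No, no such integer exists.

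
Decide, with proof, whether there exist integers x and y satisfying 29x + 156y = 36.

Since gcd(29, 156) = 1, every integer is an integer combination of 29 and 156.
Run the Euclidean algorithm on 156 and 29: 156 = 5·29 + 11, 29 = 2·11 + 7, 11 = 1·7 + 4, 7 = 1·4 + 3, 4 = 1·3 + 1, 3 = 3·1 + 0.
Unwinding: 1 = 4 − 1·3 = 4 − (7 − 1·4) = −7 + 2·4 = −7 + 2·(11 − 1·7) = 2·11 − 3·7 = 2·11 − 3·(29 − 2·11) = −3·29 + 8·11 = −3·29 + 8·(156 − 5·29) = 8·156 − 43·29, i.e. 29·(-43) + 156·8 = 1.
Multiplying through by 36: x = (-43)·36 = -1548, y = 8·36 = 288 is a solution.
Adding 10·156 to x and subtracting 10·29 from y gives the tidier solution (12, -2).
Indeed 29·12 + 156·(-2) = 348 − 312 = 36.

x = 12, y = -2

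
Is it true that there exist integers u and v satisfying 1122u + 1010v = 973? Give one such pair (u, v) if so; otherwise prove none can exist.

There are no such integers.

gcd(1122, 1010) = 2, so every integer of the form 1122u + 1010v is a multiple of 2.
However 973 leaves remainder 1 on division by 2.
Therefore 1122u + 1010v = 973 has no solution in integers.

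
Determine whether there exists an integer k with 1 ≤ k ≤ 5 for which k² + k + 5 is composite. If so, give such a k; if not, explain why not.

k = 5

At k = 5: 5² + 5 + 5 = 35 = 5·7, which is composite.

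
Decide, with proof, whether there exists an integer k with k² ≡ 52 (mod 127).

Take k = 68. Then 68² = 4624 = 36·127 + 52, so 68² ≡ 52 (mod 127).

k = 68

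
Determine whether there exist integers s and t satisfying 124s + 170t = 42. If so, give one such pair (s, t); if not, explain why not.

s = 73, t = -53

Every value of 124s + 170t is a multiple of gcd(124, 170) = 2; since 2 ∣ 42, solutions exist.
Dividing through by 2 reduces the equation to 62s + 85t = 21.
Dividing repeatedly: 85 = 1·62 + 23, 62 = 2·23 + 16, 23 = 1·16 + 7, 16 = 2·7 + 2, 7 = 3·2 + 1, 2 = 2·1 + 0.
Unwinding: 1 = 7 − 3·2 = 7 − 3·(16 − 2·7) = −3·16 + 7·7 = −3·16 + 7·(23 − 1·16) = 7·23 − 10·16 = 7·23 − 10·(62 − 2·23) = −10·62 + 27·23 = −10·62 + 27·(85 − 1·62) = 27·85 − 37·62, i.e. 62·(-37) + 85·27 = 1.
Multiplying through by 21: s = (-37)·21 = -777, t = 27·21 = 567 is a solution.
The general solution is s = -777 + 85k, t = 567 − 62k; taking k = 10 gives the smaller pair s = 73, t = -53.
Check: 124·73 + 170·(-53) = 9052 − 9010 = 42. ✓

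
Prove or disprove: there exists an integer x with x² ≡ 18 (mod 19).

No, no such integer exists.

Since (19 − x)² ≡ x² (mod 19), it suffices to square x = 0, 1, …, 9: the residues are 0, 1, 4, 9, 16, 6, 17, 11, 7, 5.
So the quadratic residues mod 19 are {0, 1, 4, 5, 6, 7, 9, 11, 16, 17}, and 18 is not among them.
Therefore x² ≡ 18 (mod 19) has no solution.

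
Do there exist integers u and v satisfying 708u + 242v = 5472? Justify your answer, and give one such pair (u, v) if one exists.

u = 59, v = -150

Every value of 708u + 242v is a multiple of gcd(708, 242) = 2; since 2 ∣ 5472, solutions exist.
Dividing through by 2 reduces the equation to 354u + 121v = 2736.
Dividing repeatedly: 354 = 2·121 + 112, 121 = 1·112 + 9, 112 = 12·9 + 4, 9 = 2·4 + 1, 4 = 4·1 + 0.
Unwinding: 1 = 9 − 2·4 = 9 − 2·(112 − 12·9) = −2·112 + 25·9 = −2·112 + 25·(121 − 1·112) = 25·121 − 27·112 = 25·121 − 27·(354 − 2·121) = −27·354 + 79·121, i.e. 354·(-27) + 121·79 = 1.
Scaling by 2736 gives the particular solution (u, v) = (-73872, 216144).
The general solution is u = -73872 + 121k, v = 216144 − 354k; taking k = 611 gives the smaller pair u = 59, v = -150.
Check: 708·59 + 242·(-150) = 41772 − 36300 = 5472. ✓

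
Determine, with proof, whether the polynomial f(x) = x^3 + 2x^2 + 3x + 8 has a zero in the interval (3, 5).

Evaluate at the endpoints: f(3) = 62, f(5) = 198 — same sign (positive).
The derivative f'(x) = 3x^2 + 4x + 3 is a quadratic with discriminant 4² − 4·3·3 = -20 < 0; it never vanishes, so it is always positive (sign of the leading coefficient).
Hence f is strictly increasing on ℝ, and in particular on [3, 5]. A strictly monotone function with same-sign endpoint values stays positive on the whole interval, so f has no zero in (3, 5).

No such root exists.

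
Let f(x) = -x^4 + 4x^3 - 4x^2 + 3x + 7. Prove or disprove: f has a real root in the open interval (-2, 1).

f(-2) = -63 and f(1) = 9, which have opposite signs.
Since f is a polynomial it is continuous on [-2, 1].
By the Intermediate Value Theorem, f takes the value 0 somewhere in the open interval.

Yes, f has a root in the interval.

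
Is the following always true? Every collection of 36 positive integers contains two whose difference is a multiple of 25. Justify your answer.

Yes, this is always true.

Partition the integers by their residue mod 25; there are 25 classes.
Placing 36 integers into 25 classes, some class receives at least two — say a and b.
Equal remainders mean a − b ≡ 0 (mod 25), so 25 divides their difference.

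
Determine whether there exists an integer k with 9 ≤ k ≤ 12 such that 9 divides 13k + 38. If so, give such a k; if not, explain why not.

At k = 9, 13·9 + 38 = 155 ≡ 2 (mod 9), and each step in k adds 13 ≡ 4 (mod 9), giving residues 2, 6, 1, 5 for k = 9, 10, 11, 12.
The residue 0 does not occur, so no k in [9, 12] makes 13k + 38 a multiple of 9.

There is no such integer k in that range.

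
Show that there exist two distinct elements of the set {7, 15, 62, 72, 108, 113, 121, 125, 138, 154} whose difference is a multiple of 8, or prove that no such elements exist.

7 and 15 are such a pair.

7 mod 8 = 7 and 15 mod 8 = 7, so 15 − 7 = 8 = 1·8.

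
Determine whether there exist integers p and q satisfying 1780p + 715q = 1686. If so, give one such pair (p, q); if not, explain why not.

No such integers exist.

Both 1780 and 715 are divisible by gcd(1780, 715) = 5, hence so is any combination 1780p + 715q.
However 1686 leaves remainder 1 on division by 5.
So the equation is unsolvable over ℤ.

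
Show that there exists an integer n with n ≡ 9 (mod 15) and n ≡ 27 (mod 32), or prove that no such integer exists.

n = 219

Since 15 and 32 share no common factor, CRT says the pair of congruences has a solution (unique mod 480).
Write n = 9 + 15t and require 9 + 15t ≡ 27 (mod 32), i.e. 15t ≡ 18 (mod 32).
Note 15·15 = 225 ≡ 1 (mod 32) (as 225 − 1 = 7·32), so 15⁻¹ ≡ 15.
Multiplying by 15: t ≡ 15·18 = 270 ≡ 14 (mod 32).
With t = 14: n = 9 + 15·14 = 219.
Check: 219 mod 15 = 9, 219 mod 32 = 27. ✓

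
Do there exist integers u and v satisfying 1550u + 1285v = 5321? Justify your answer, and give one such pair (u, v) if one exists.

No, no such integers exist.

Any value of 1550u + 1285v is a multiple of gcd(1550, 1285) = 5.
But 5321 is not a multiple of 5 (it leaves remainder 1).
Hence no integers u, v satisfy the equation.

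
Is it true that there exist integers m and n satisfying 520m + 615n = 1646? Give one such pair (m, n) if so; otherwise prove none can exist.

gcd(520, 615) = 5, so every integer of the form 520m + 615n is a multiple of 5.
But 1646 = 5·329 + 1, so 5 ∤ 1646.
Therefore 520m + 615n = 1646 has no solution in integers.

No such integers exist.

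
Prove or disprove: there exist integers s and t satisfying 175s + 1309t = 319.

No such integers exist.

Any value of 175s + 1309t is a multiple of gcd(175, 1309) = 7.
But 319 = 7·45 + 4, so 7 ∤ 319.
Hence no integers s, t satisfy the equation.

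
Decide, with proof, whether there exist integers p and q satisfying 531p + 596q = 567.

Since gcd(531, 596) = 1, every integer is an integer combination of 531 and 596.
Dividing repeatedly: 596 = 1·531 + 65, 531 = 8·65 + 11, 65 = 5·11 + 10, 11 = 1·10 + 1, 10 = 10·1 + 0.
Working back up the chain: 1 = 11 − 1·10 = 11 − (65 − 5·11) = −65 + 6·11 = −65 + 6·(531 − 8·65) = 6·531 − 49·65 = 6·531 − 49·(596 − 1·531) = −49·596 + 55·531. So 531·55 + 596·(-49) = 1.
Scaling by 567 gives the particular solution (p, q) = (31185, -27783).
Subtracting 52·596 from p and adding 52·531 to q gives the tidier solution (193, -171).
Indeed 531·193 + 596·(-171) = 102483 − 101916 = 567.

p = 193, q = -171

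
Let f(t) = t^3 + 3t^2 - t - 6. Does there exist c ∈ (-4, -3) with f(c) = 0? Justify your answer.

No such root exists.

f(-4) = -18 and f(-3) = -3, both negative, so a sign-change argument is unavailable; we show f keeps this sign on the whole interval.
Substitute t = -3 − u, where 0 < u < 1 on the interval. Expanding, f(-3 − u) = -u^3 - 6u^2 - 8u - 3.
All 4 nonzero coefficients of this polynomial in u are negative; hence for u > 0 the value is a sum of negative terms (the constant -3 among them).
Therefore f(t) < 0 throughout (-4, -3), and f has no zero there.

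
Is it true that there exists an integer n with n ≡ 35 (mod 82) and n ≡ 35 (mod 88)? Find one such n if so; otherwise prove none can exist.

n = 35

gcd(82, 88) = 2. A simultaneous solution exists iff 35 ≡ 35 (mod 2); here 35 mod 2 = 1 = 35 mod 2, so it does.
In fact n = 35 itself already satisfies 35 mod 88 = 35.
Indeed 35 ≡ 35 (mod 82) and 35 ≡ 35 (mod 88).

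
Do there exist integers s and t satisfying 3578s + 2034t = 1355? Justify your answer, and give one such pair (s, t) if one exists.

Both 3578 and 2034 are divisible by gcd(3578, 2034) = 2, hence so is any combination 3578s + 2034t.
But 1355 = 2·677 + 1, so 2 ∤ 1355.
Therefore 3578s + 2034t = 1355 has no solution in integers.

No such integers exist.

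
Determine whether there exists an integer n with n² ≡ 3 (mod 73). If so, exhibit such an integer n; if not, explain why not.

n = 21

n = 21 works: 21² = 441, and 441 − 3 = 438 = 6·73.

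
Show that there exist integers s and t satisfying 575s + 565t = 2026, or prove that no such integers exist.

No, no such integers exist.

gcd(575, 565) = 5, so every integer of the form 575s + 565t is a multiple of 5.
But 2026 is not a multiple of 5 (it leaves remainder 1).
Therefore 575s + 565t = 2026 has no solution in integers.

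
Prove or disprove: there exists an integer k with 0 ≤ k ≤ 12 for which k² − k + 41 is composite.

The values for k = 0, 1, …, 12 are 41, 41, 43, 47, 53, 61, 71, 83, 97, 113, 131, 151, 173, and each of these is prime.
So no value in the range makes the expression composite.

No such integer k in that range exists.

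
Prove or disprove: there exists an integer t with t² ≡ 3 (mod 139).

139 is prime, so by Euler's criterion 3 is a square mod 139 iff 3^((139−1)/2) = 3^69 ≡ 1 (mod 139).
Squaring successively (mod 139): 3^2 = 9 ≡ 9; 3^4 ≡ 9² = 81 ≡ 81; 3^8 ≡ 81² = 6561 ≡ 28; 3^16 ≡ 28² = 784 ≡ 89; 3^32 ≡ 89² = 7921 ≡ 137; 3^64 ≡ 137² = 18769 ≡ 4.
Since 69 = 64 + 4 + 1, 3^69 ≡ 4 · 81 · 3; multiplying out mod 139: 4·81 = 324 ≡ 46, then 46·3 = 138 ≡ 138. Thus 3^69 ≡ 138 ≡ −1 (mod 139).
The value −1 means 3 is a non-residue modulo 139, so t² ≡ 3 (mod 139) is impossible.

No such integer exists.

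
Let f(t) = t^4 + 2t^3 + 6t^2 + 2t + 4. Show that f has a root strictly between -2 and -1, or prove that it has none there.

f has no root in that interval.

The endpoint values f(-2) = 24 and f(-1) = 7 are both positive. Claim: f(t) > 0 for every t in (-2, -1).
Shift to the endpoint -1: with t = -1 − u (0 < u < 1), one computes f(-1 − u) = u^4 + 2u^3 + 6u^2 + 8u + 7.
The nonzero coefficients here are all positive, so for u > 0 every term is positive (or zero), and the constant term 7 is strictly positive.
So f is strictly positive on (-2, -1); no root exists in the interval.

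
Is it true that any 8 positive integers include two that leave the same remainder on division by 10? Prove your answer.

Try 8 consecutive integers, 18, 19, …, 25. Their remainders mod 10 are 8, 9, 0, 1, 2, 3, 4, 5 — pairwise different, as any 8 ≤ 10 consecutive integers have distinct residues.
So no two of them leave the same remainder on division by 10; the claim fails for this set.

No; for instance {18, 19, 20, 21, 22, 23, 24, 25} is a counterexample.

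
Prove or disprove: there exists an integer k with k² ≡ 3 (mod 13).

Take k = 4. Then 4² = 16 = 1·13 + 3, so 4² ≡ 3 (mod 13).

k = 4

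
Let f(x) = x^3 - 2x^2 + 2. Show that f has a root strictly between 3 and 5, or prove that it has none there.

f has no root in that interval.

The endpoint values f(3) = 11 and f(5) = 77 are both positive. Claim: f(x) > 0 for every x in (3, 5).
Shift to the endpoint 3: with x = 3 + u (0 < u < 2), one computes f(3 + u) = u^3 + 7u^2 + 15u + 11.
All 4 nonzero coefficients of this polynomial in u are positive; hence for u > 0 the value is a sum of positive terms (the constant 11 among them).
So f is strictly positive on (3, 5); no root exists in the interval.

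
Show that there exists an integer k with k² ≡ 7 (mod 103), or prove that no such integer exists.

k = 78 works: 78² = 6084, and 6084 − 7 = 6077 = 59·103.

k = 78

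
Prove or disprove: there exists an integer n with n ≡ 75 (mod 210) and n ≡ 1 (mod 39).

gcd(210, 39) = 3. If n ≡ 75 (mod 210) and n ≡ 1 (mod 39), then n ≡ 75 (mod 3) and n ≡ 1 (mod 3).
But 75 mod 3 = 0 while 1 mod 3 = 1, a contradiction.
Therefore no such n exists.

No, no such integer exists.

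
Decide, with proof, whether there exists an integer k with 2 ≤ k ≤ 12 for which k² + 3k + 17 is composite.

At k = 5: 5² + 3·5 + 17 = 57 = 3·19, which is composite.

k = 5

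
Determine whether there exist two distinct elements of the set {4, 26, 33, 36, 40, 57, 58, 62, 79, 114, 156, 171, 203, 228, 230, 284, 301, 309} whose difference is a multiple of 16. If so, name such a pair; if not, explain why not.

Both 4 and 36 leave remainder 4 on division by 16; their difference 32 = 2·16 is a multiple of 16.

Yes: 4 and 36.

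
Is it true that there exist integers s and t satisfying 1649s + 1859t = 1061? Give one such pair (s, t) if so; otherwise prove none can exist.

s = 1491, t = -1322

1649 and 1859 are coprime, so 1649s + 1859t ranges over all of ℤ.
Dividing repeatedly: 1859 = 1·1649 + 210, 1649 = 7·210 + 179, 210 = 1·179 + 31, 179 = 5·31 + 24, 31 = 1·24 + 7, 24 = 3·7 + 3, 7 = 2·3 + 1, 3 = 3·1 + 0.
Back-substituting, 1 = 7 − 2·3 = 7 − 2·(24 − 3·7) = −2·24 + 7·7 = −2·24 + 7·(31 − 1·24) = 7·31 − 9·24 = 7·31 − 9·(179 − 5·31) = −9·179 + 52·31 = −9·179 + 52·(210 − 1·179) = 52·210 − 61·179 = 52·210 − 61·(1649 − 7·210) = −61·1649 + 479·210 = −61·1649 + 479·(1859 − 1·1649) = 479·1859 − 540·1649; that is, 1649·(-540) + 1859·479 = 1.
Times 1061: 1649·(-572940) + 1859·508219 = 1061, so (-572940, 508219) solves it.
Adding 309·1859 to s and subtracting 309·1649 from t gives the tidier solution (1491, -1322).
Check: 1649·1491 + 1859·(-1322) = 2458659 − 2457598 = 1061. ✓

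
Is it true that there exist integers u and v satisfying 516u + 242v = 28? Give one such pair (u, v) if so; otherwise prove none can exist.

Every value of 516u + 242v is a multiple of gcd(516, 242) = 2; since 2 ∣ 28, solutions exist.
Dividing through by 2 reduces the equation to 258u + 121v = 14.
Euclidean algorithm: 258 = 2·121 + 16, 121 = 7·16 + 9, 16 = 1·9 + 7, 9 = 1·7 + 2, 7 = 3·2 + 1, 2 = 2·1 + 0.
Working back up the chain: 1 = 7 − 3·2 = 7 − 3·(9 − 1·7) = −3·9 + 4·7 = −3·9 + 4·(16 − 1·9) = 4·16 − 7·9 = 4·16 − 7·(121 − 7·16) = −7·121 + 53·16 = −7·121 + 53·(258 − 2·121) = 53·258 − 113·121. So 258·53 + 121·(-113) = 1.
Times 14: 258·742 + 121·(-1582) = 14, so (742, -1582) solves it.
Subtracting 6·121 from u and adding 6·258 to v gives the tidier solution (16, -34).
Check: 516·16 + 242·(-34) = 8256 − 8228 = 28. ✓

u = 16, v = -34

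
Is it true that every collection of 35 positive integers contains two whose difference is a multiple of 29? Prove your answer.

There are exactly 29 possible remainders on division by 29.
Since 35 > 29, two of the 35 integers must share a residue class by the pigeonhole principle; call them a and b.
Then a ≡ b (mod 29), i.e. 29 ∣ (a − b).

True.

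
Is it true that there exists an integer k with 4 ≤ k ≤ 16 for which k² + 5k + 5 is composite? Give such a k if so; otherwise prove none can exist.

At k = 15: 15² + 5·15 + 5 = 305 = 5·61, which is composite.

k = 15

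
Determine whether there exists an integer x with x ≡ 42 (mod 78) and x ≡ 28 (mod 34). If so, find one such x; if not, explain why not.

The moduli are not coprime: gcd(78, 34) = 2. Compatibility requires 2 ∣ (28 − 42) = -14, which holds, so solutions exist.
The integers ≡ 42 (mod 78) are 42, 120, 198, …; their remainders mod 34 are 8, 18, 28, so x = 198 is the first that is ≡ 28 (mod 34).
Indeed 198 ≡ 42 (mod 78) and 198 ≡ 28 (mod 34).

x = 198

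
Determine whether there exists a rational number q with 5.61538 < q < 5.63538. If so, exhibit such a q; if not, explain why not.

q = 45/8

Look for a denominator N such that an integer falls strictly between N·5.61538 and N·5.63538. N = 8 works: 8·5.61538 = 44.92304 < 45 < 45.08304 = 8·5.63538.
So q = 45/8 works: it is a ratio of integers, and dividing 8·5.61538 < 45 < 8·5.63538 through by 8 gives 5.61538 < 45/8 < 5.63538.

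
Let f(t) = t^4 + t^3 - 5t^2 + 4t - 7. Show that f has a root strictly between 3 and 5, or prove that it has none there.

No.

f(3) = 68 and f(5) = 638, both positive, so a sign-change argument is unavailable; we show f keeps this sign on the whole interval.
Shift to the endpoint 3: with t = 3 + u (0 < u < 2), one computes f(3 + u) = u^4 + 13u^3 + 58u^2 + 109u + 68.
The nonzero coefficients here are all positive, so for u > 0 every term is positive (or zero), and the constant term 68 is strictly positive.
So f is strictly positive on (3, 5); no root exists in the interval.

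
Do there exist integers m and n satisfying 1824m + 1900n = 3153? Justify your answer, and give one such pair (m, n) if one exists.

gcd(1824, 1900) = 76, so every integer of the form 1824m + 1900n is a multiple of 76.
But 3153 = 76·41 + 37, so 76 ∤ 3153.
So the equation is unsolvable over ℤ.

No such integers exist.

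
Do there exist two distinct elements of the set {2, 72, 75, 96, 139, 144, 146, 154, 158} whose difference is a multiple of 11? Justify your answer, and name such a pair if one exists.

No, no such pair exists.

Two integers differ by a multiple of 11 exactly when they have the same residue mod 11. The residues are 2↦2, 72↦6, 75↦9, 96↦8, 139↦7, 144↦1, 146↦3, 154↦0, 158↦4.
No residue repeats among the 9 elements, so no pair has difference ≡ 0 (mod 11).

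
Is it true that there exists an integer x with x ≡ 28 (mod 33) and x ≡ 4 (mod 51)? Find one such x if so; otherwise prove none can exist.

gcd(33, 51) = 3. A simultaneous solution exists iff 28 ≡ 4 (mod 3); here 28 mod 3 = 1 = 4 mod 3, so it does.
The integers ≡ 28 (mod 33) are 28, 61, 94, 127, 160, 193, 226, 259, …; their remainders mod 51 are 28, 10, 43, 25, 7, 40, 22, 4, so x = 259 is the first that is ≡ 4 (mod 51).
Verify: 259 = 7·33 + 28 and 259 = 5·51 + 4. ✓

x = 259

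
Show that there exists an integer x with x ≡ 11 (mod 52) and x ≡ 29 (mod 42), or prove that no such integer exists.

gcd(52, 42) = 2. A simultaneous solution exists iff 11 ≡ 29 (mod 2); here 11 mod 2 = 1 = 29 mod 2, so it does.
Step through x = 11, 11 + 52, 11 + 2·52, …: the values 11, 63, 115, 167, 219, 271, 323 reduce mod 42 to 11, 21, 31, 41, 9, 19, 29. The value 323 hits 29.
Check: 323 mod 52 = 11, 323 mod 42 = 29. ✓

x = 323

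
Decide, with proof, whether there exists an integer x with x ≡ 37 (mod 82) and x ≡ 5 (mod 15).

The moduli 82 and 15 are coprime, so by the Chinese Remainder Theorem a unique solution modulo 1230 exists.
Write x = 37 + 82t and require 37 + 82t ≡ 5 (mod 15), i.e. 82t ≡ 13 (mod 15).
82 ≡ 7 (mod 15), so this reads 7t ≡ 13 (mod 15). Note 7·13 = 91 ≡ 1 (mod 15) (as 91 − 1 = 6·15), so 7⁻¹ ≡ 13.
Multiplying by 13: t ≡ 13·13 = 169 ≡ 4 (mod 15).
With t = 4: x = 37 + 82·4 = 365.
Indeed 365 ≡ 37 (mod 82) and 365 ≡ 5 (mod 15).

x = 365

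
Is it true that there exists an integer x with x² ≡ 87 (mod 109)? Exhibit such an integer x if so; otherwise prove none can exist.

Take x = 14. Then 14² = 196 = 1·109 + 87, so 14² ≡ 87 (mod 109).

x = 14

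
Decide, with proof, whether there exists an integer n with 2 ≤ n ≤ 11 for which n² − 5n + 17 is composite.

No, no such integer n in that range exists.

The values for n = 2, 3, …, 11 are 11, 11, 13, 17, 23, 31, 41, 53, 67, 83, and each of these is prime.
So no value in the range makes the expression composite.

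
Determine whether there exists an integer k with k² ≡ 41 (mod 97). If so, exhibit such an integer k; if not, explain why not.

97 is prime, so by Euler's criterion 41 is a square mod 97 iff 41^((97−1)/2) = 41^48 ≡ 1 (mod 97).
Repeated squaring mod 97: 41^2 = 1681 ≡ 32; 41^4 ≡ 32² = 1024 ≡ 54; 41^8 ≡ 54² = 2916 ≡ 6; 41^16 ≡ 6² = 36 ≡ 36; 41^32 ≡ 36² = 1296 ≡ 35.
Since 48 = 32 + 16, 41^48 ≡ 35 · 36; multiplying out mod 97: 35·36 = 1260 ≡ 96. Thus 41^48 ≡ 96 ≡ −1 (mod 97).
By Euler's criterion 41 is a quadratic non-residue mod 97: no k satisfies k² ≡ 41 (mod 97).

There is no such integer.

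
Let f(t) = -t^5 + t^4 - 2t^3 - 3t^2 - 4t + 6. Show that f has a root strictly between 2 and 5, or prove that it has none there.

f(2) = -46 and f(5) = -2839, both negative, so a sign-change argument is unavailable; we show f keeps this sign on the whole interval.
Shift to the endpoint 2: with t = 2 + u (0 < u < 3), one computes f(2 + u) = -u^5 - 9u^4 - 34u^3 - 71u^2 - 88u - 46.
All 6 nonzero coefficients of this polynomial in u are negative; hence for u > 0 the value is a sum of negative terms (the constant -46 among them).
So f is strictly negative on (2, 5); no root exists in the interval.

No such root exists.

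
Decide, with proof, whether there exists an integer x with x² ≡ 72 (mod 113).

Take x = 80. Then 80² = 6400 = 56·113 + 72, so 80² ≡ 72 (mod 113).

x = 80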